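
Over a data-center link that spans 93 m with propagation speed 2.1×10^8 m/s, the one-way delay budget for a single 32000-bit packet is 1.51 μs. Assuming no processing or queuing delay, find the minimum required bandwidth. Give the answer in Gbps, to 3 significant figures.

Propagation delay = 93 / 210000000 = 0.442857 μs.
Transmission budget = 1.51 − 0.442857 = 1.06714 μs.
R ≥ L / t_tx = 32000 bits / 1.06714e-06 s = 30.0 Gbps.

30.0 Gbps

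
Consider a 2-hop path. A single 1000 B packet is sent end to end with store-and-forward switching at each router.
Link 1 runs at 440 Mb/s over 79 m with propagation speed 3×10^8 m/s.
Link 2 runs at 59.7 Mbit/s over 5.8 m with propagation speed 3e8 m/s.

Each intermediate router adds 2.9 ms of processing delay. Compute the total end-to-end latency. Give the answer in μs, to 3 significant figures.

L = 1000 × 8 = 8000 bits.
Transmission delays (L/R per hop): 18.1818, 134.003 μs; sum = 152.185 μs.
Propagation delays (d/s per hop): 0.263333, 0.0193333 μs; sum = 0.282667 μs.
Processing at 1 router(s): 1 × 2.9 ms = 2900 μs.
End-to-end = 3050 μs.

3050 μs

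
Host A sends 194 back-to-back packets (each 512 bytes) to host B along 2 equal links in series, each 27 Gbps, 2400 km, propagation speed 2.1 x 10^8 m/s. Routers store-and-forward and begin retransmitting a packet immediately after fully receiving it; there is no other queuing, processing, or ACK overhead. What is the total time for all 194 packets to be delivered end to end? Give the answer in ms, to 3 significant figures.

Per-hop transmission t_tx = L/R = 4096/27000000000 = 0.000151704 ms.
Per-hop propagation t_prop = 2400000/210000000 = 11.4286 ms.
Pipeline fill: first packet needs 2·t_tx to clear all hops; remaining 193 packets each add one t_tx.
Total = (2+194-1)·t_tx + 2·t_prop = 195·0.000151704 + 2·11.4286 = 22.9 ms.

22.9 ms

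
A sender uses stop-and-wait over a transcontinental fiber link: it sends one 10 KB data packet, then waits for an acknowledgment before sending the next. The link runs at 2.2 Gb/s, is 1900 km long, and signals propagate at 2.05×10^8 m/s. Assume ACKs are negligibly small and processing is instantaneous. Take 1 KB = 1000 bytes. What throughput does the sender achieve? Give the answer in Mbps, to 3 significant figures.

4.31 Mbps

t_tx = L/R = 80000/2200000000 = 3.63636e-05 s.
t_prop = 1900000/2.05e+08 = 0.00926829 s; RTT = 0.0185366 s.
Cycle = t_tx + RTT = 0.0185729 s.
Throughput = L / cycle = 80000 / 0.0185729 = 4.31 Mbps.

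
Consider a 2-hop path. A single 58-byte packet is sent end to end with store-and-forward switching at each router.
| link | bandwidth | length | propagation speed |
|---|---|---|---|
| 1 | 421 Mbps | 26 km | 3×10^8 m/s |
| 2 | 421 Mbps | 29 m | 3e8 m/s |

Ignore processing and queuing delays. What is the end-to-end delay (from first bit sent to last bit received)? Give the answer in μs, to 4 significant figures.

L = 58 × 8 = 464 bits.
Transmission delay per hop = L/R = 464/421000000 = 1.10214 μs; 2 hops → 2.20428 μs.
Propagation delays (d/s per hop): 86.6667, 0.0966667 μs; sum = 86.7633 μs.
End-to-end = 88.97 μs.

88.97 μs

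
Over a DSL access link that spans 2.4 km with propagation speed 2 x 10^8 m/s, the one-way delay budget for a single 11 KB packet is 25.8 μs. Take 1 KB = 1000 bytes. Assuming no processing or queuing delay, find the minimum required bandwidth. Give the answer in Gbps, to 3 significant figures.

6.38 Gbps

L = 88000 bits.
Propagation delay = 2400 / 200000000 = 12 μs.
Transmission budget = 25.8 − 12 = 13.8 μs.
R ≥ L / t_tx = 88000 bits / 1.38e-05 s = 6.38 Gbps.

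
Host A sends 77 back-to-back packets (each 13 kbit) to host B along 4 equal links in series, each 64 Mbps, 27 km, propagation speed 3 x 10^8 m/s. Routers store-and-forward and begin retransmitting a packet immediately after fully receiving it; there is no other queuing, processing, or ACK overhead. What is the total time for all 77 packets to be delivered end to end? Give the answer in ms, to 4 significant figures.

16.61 ms

Per-hop transmission t_tx = L/R = 13000/64000000 = 0.203125 ms.
Per-hop propagation t_prop = 27000/300000000 = 0.09 ms.
Pipeline fill: first packet needs 4·t_tx to clear all hops; remaining 76 packets each add one t_tx.
Total = (4+77-1)·t_tx + 4·t_prop = 80·0.203125 + 4·0.09 = 16.61 ms.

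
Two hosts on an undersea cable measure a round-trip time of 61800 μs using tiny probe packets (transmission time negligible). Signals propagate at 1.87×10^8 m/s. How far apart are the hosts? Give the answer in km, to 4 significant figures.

One-way propagation = RTT/2 = 30900 μs.
d = s × t = 187000000 × 0.0309 = 5778 km.

5778 km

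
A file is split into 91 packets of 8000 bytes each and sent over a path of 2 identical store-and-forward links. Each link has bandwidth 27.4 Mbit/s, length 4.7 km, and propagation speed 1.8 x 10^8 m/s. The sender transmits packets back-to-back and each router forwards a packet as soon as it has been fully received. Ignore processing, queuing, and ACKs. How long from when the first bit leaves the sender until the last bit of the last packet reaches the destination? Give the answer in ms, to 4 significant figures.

214.9 ms

Per-hop transmission t_tx = L/R = 64000/27400000 = 2.33577 ms.
Per-hop propagation t_prop = 4700/180000000 = 0.0261111 ms.
Pipeline fill: first packet needs 2·t_tx to clear all hops; remaining 90 packets each add one t_tx.
Total = (2+91-1)·t_tx + 2·t_prop = 92·2.33577 + 2·0.0261111 = 214.9 ms.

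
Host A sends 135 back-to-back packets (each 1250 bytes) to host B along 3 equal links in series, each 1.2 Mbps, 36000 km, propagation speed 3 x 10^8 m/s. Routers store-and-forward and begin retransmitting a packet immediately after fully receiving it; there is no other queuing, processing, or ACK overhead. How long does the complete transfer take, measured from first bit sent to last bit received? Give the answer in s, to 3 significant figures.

1.50 s

Per-hop transmission t_tx = L/R = 10000/1200000 = 0.00833333 s.
Per-hop propagation t_prop = 36000000/300000000 = 0.12 s.
Pipeline fill: first packet needs 3·t_tx to clear all hops; remaining 134 packets each add one t_tx.
Total = (3+135-1)·t_tx + 3·t_prop = 137·0.00833333 + 3·0.12 = 1.50 s.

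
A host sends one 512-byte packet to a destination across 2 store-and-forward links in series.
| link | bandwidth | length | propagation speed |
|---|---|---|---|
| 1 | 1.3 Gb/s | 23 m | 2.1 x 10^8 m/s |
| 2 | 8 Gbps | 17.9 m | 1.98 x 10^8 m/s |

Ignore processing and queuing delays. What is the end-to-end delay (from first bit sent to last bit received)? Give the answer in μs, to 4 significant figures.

3.863 μs

L = 512 × 8 = 4096 bits.
Transmission delays (L/R per hop): 3.15077, 0.512 μs; sum = 3.66277 μs.
Propagation delays (d/s per hop): 0.109524, 0.090404 μs; sum = 0.199928 μs.
End-to-end = 3.863 μs.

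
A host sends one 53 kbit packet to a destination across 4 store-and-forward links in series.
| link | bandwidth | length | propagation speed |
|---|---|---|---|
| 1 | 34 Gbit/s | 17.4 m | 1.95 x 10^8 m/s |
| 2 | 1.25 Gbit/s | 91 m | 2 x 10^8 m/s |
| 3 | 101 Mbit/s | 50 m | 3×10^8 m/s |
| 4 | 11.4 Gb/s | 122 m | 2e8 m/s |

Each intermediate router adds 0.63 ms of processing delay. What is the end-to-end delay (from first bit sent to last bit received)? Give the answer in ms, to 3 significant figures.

L = 53000 bits.
Transmission delays (L/R per hop): 0.00155882, 0.0424, 0.524752, 0.00464912 ms; sum = 0.57336 ms.
Propagation delays (d/s per hop): 8.92308e-05, 0.000455, 0.000166667, 0.00061 ms; sum = 0.0013209 ms.
Processing at 3 router(s): 3 × 0.63 ms = 1.89 ms.
End-to-end = 2.46 ms.

2.46 ms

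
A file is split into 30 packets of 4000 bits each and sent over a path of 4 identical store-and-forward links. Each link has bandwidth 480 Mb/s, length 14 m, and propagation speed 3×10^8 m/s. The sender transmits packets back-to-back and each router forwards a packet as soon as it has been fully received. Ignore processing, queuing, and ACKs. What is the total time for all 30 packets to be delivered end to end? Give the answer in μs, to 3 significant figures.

275 μs

Per-hop transmission t_tx = L/R = 4000/480000000 = 8.33333 μs.
Per-hop propagation t_prop = 14/300000000 = 0.0466667 μs.
Pipeline fill: first packet needs 4·t_tx to clear all hops; remaining 29 packets each add one t_tx.
Total = (4+30-1)·t_tx + 4·t_prop = 33·8.33333 + 4·0.0466667 = 275 μs.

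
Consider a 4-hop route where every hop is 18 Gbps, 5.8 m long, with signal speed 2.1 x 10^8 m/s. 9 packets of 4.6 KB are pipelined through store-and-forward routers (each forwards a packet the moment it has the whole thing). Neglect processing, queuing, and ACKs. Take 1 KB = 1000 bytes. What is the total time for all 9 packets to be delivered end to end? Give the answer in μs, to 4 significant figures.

24.64 μs

Per-hop transmission t_tx = L/R = 36800/18000000000 = 2.04444 μs.
Per-hop propagation t_prop = 5.8/210000000 = 0.027619 μs.
Pipeline fill: first packet needs 4·t_tx to clear all hops; remaining 8 packets each add one t_tx.
Total = (4+9-1)·t_tx + 4·t_prop = 12·2.04444 + 4·0.027619 = 24.64 μs.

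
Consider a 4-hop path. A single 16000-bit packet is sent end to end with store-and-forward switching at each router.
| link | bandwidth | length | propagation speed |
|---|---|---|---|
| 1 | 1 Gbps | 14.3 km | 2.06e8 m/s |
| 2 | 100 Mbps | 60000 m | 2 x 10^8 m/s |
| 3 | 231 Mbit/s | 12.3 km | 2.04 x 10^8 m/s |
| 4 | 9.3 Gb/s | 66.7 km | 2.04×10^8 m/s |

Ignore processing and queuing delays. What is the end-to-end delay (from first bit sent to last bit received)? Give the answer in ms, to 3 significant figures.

Transmission delays (L/R per hop): 0.016, 0.16, 0.0692641, 0.00172043 ms; sum = 0.246984 ms.
Propagation delays (d/s per hop): 0.0694175, 0.3, 0.0602941, 0.326961 ms; sum = 0.756672 ms.
End-to-end = 1.00 ms.

1.00 ms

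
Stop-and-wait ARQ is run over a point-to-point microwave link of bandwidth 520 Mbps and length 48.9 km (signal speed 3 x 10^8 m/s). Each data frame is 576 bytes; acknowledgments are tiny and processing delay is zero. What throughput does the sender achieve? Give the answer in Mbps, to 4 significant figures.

t_tx = L/R = 4608/520000000 = 8.86154e-06 s.
t_prop = 48900/300000000 = 0.000163 s; RTT = 0.000326 s.
Cycle = t_tx + RTT = 0.000334862 s.
Throughput = L / cycle = 4608 / 0.000334862 = 13.76 Mbps.

13.76 Mbps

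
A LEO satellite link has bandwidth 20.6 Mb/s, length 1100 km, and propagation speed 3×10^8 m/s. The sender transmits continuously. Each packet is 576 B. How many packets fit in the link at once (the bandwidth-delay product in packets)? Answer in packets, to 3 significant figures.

16.4 packets

Propagation delay = 1100000 / 300000000 = 0.00366667 s.
BDP = R × t_prop = 20600000 × 0.00366667 = 75533.3 bits.
In packets of 4608 bits: 16.4 packets.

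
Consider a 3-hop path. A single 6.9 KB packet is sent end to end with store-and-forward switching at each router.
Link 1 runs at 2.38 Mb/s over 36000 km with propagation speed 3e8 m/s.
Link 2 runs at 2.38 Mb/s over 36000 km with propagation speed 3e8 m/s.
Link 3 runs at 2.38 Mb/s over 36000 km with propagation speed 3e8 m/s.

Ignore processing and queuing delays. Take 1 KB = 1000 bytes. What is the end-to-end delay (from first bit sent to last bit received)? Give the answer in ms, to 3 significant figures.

430 ms

L = 55200 bits.
Transmission delay per hop = L/R = 55200/2380000 = 23.1933 ms; 3 hops → 69.5798 ms.
Propagation delays (d/s per hop): 120, 120, 120 ms; sum = 360 ms.
End-to-end = 430 ms.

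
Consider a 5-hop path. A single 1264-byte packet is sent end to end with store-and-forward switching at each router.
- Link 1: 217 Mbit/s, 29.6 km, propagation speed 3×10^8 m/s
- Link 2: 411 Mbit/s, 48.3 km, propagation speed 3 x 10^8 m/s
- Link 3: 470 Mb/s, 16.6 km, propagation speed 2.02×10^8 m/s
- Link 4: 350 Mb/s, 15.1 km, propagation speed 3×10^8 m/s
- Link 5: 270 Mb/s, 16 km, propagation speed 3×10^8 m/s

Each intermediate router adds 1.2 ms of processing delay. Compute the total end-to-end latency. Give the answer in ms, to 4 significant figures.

L = 1264 × 8 = 10112 bits.
Transmission delays (L/R per hop): 0.0465991, 0.0246034, 0.0215149, 0.0288914, 0.0374519 ms; sum = 0.159061 ms.
Propagation delays (d/s per hop): 0.0986667, 0.161, 0.0821782, 0.0503333, 0.0533333 ms; sum = 0.445512 ms.
Processing at 4 router(s): 4 × 1.2 ms = 4.8 ms.
End-to-end = 5.405 ms.

5.405 ms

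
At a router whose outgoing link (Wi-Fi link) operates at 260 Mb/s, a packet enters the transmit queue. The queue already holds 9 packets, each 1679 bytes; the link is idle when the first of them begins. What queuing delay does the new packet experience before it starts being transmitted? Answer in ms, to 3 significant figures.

Each queued packet: L/R = 13432/260000000 = 0.0516615 ms.
9 queued → 0.464954 ms.
Queuing delay = 0.465 ms.

0.465 ms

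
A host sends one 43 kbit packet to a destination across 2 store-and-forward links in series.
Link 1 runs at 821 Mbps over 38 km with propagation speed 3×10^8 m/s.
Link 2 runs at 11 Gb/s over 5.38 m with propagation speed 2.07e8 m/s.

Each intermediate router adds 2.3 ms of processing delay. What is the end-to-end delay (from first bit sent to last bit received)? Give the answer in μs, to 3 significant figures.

L = 43000 bits.
Transmission delays (L/R per hop): 52.3752, 3.90909 μs; sum = 56.2842 μs.
Propagation delays (d/s per hop): 126.667, 0.0259903 μs; sum = 126.693 μs.
Processing at 1 router(s): 1 × 2.3 ms = 2300 μs.
End-to-end = 2480 μs.

2480 μs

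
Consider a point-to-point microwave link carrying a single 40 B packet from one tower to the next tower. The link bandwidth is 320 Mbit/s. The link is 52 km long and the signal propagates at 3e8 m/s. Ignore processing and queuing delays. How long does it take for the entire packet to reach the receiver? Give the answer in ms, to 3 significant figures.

L = 40 × 8 = 320 bits.
Transmission delay = L/R = 320 / 320000000 = 0.001 ms.
Propagation delay = d/s = 52000 m / 300000000 m/s = 0.173333 ms.
Total = 0.174 ms.

0.174 ms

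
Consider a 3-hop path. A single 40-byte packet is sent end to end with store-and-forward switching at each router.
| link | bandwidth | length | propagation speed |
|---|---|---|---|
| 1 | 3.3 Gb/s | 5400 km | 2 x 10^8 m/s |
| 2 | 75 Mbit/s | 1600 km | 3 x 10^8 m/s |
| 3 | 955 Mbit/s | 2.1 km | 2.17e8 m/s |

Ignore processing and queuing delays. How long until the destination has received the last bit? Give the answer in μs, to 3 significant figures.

32300 μs

L = 40 × 8 = 320 bits.
Transmission delays (L/R per hop): 0.0969697, 4.26667, 0.335079 μs; sum = 4.69871 μs.
Propagation delays (d/s per hop): 27000, 5333.33, 9.67742 μs; sum = 32343 μs.
End-to-end = 32300 μs.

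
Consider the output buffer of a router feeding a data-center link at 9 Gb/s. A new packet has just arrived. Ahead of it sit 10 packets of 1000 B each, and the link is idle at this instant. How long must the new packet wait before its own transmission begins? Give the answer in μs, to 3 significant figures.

8.89 μs

Each queued packet: L/R = 8000/9000000000 = 0.888889 μs.
10 queued → 8.88889 μs.
Queuing delay = 8.89 μs.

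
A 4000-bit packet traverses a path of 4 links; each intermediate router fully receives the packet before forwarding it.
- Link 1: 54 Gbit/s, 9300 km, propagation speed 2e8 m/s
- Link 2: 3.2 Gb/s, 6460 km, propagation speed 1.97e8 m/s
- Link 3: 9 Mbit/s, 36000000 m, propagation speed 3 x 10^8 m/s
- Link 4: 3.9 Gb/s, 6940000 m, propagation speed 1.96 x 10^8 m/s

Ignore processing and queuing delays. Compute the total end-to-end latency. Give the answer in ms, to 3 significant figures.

Transmission delays (L/R per hop): 7.40741e-05, 0.00125, 0.444444, 0.00102564 ms; sum = 0.446794 ms.
Propagation delays (d/s per hop): 46.5, 32.7919, 120, 35.4082 ms; sum = 234.7 ms.
End-to-end = 235 ms.

235 ms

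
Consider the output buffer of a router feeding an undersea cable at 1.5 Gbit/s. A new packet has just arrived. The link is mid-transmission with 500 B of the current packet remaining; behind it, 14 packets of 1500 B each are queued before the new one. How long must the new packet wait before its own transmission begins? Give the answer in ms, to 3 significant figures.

Each queued packet: L/R = 12000/1500000000 = 0.008 ms.
14 queued → 0.112 ms.
Plus remaining 4000 bits of current packet: 0.00266667 ms.
Queuing delay = 0.115 ms.

0.115 ms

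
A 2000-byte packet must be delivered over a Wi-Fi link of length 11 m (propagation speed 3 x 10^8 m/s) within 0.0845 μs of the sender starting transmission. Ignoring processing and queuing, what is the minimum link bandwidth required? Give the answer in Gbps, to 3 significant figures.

L = 16000 bits.
Propagation delay = 11 / 300000000 = 0.0366667 μs.
Transmission budget = 0.0845 − 0.0366667 = 0.0478333 μs.
R ≥ L / t_tx = 16000 bits / 4.78333e-08 s = 334 Gbps.

334 Gbps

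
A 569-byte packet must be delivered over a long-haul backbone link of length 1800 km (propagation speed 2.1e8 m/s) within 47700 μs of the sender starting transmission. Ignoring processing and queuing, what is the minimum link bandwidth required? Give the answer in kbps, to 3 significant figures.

116 kbps

L = 4552 bits.
Propagation delay = 1800000 / 210000000 = 8571.43 μs.
Transmission budget = 47700 − 8571.43 = 39128.6 μs.
R ≥ L / t_tx = 4552 bits / 0.0391286 s = 116 kbps.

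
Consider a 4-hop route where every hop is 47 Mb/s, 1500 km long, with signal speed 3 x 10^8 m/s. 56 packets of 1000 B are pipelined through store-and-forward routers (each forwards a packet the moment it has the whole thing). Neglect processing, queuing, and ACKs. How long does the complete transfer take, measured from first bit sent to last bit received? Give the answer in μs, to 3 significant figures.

30000 μs

Per-hop transmission t_tx = L/R = 8000/47000000 = 170.213 μs.
Per-hop propagation t_prop = 1500000/300000000 = 5000 μs.
Pipeline fill: first packet needs 4·t_tx to clear all hops; remaining 55 packets each add one t_tx.
Total = (4+56-1)·t_tx + 4·t_prop = 59·170.213 + 4·5000 = 30000 μs.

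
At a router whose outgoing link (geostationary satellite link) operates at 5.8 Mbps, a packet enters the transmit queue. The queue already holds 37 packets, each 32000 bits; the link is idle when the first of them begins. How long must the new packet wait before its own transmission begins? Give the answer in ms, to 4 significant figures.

204.1 ms

Each queued packet: L/R = 32000/5800000 = 5.51724 ms.
37 queued → 204.138 ms.
Queuing delay = 204.1 ms.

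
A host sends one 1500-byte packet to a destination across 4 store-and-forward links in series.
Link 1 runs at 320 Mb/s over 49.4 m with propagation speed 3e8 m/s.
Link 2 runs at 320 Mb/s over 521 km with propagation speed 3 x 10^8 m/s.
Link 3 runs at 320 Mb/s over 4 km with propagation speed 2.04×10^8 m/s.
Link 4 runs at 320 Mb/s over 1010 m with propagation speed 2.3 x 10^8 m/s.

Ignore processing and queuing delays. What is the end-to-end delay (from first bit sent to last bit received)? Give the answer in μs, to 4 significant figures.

1911 μs

L = 1500 × 8 = 12000 bits.
Transmission delay per hop = L/R = 12000/320000000 = 37.5 μs; 4 hops → 150 μs.
Propagation delays (d/s per hop): 0.164667, 1736.67, 19.6078, 4.3913 μs; sum = 1760.83 μs.
End-to-end = 1911 μs.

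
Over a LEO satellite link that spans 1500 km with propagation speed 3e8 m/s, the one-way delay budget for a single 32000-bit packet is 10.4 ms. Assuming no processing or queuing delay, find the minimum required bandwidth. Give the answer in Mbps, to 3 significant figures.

Propagation delay = 1500000 / 300000000 = 5 ms.
Transmission budget = 10.4 − 5 = 5.4 ms.
R ≥ L / t_tx = 32000 bits / 0.0054 s = 5.93 Mbps.

5.93 Mbps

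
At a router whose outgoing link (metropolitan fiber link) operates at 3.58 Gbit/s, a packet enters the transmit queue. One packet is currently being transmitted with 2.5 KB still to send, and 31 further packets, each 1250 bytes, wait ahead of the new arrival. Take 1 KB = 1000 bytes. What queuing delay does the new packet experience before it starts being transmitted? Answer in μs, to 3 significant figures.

Each queued packet: L/R = 10000/3580000000 = 2.7933 μs.
31 queued → 86.5922 μs.
Plus remaining 20000 bits of current packet: 5.58659 μs.
Queuing delay = 92.2 μs.

92.2 μs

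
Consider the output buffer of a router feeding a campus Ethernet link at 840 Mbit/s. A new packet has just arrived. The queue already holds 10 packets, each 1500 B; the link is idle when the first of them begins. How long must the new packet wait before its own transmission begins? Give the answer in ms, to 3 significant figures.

Each queued packet: L/R = 12000/840000000 = 0.0142857 ms.
10 queued → 0.142857 ms.
Queuing delay = 0.143 ms.

0.143 ms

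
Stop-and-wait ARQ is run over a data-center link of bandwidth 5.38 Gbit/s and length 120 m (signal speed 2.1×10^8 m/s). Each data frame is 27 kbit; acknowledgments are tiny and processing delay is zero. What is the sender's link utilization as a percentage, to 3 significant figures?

81.5 %

t_tx = L/R = 27000/5380000000 = 5.01859e-06 s.
t_prop = 120/210000000 = 5.71429e-07 s; RTT = 1.14286e-06 s.
Cycle = t_tx + RTT = 6.16144e-06 s.
Utilization = t_tx / cycle = 5.01859e-06/6.16144e-06 = 81.5 %.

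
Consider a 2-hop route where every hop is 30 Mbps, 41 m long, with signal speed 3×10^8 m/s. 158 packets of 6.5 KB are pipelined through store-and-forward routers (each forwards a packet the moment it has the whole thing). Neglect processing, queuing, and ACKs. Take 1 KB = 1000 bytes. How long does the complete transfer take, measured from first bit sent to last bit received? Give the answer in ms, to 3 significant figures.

Per-hop transmission t_tx = L/R = 52000/30000000 = 1.73333 ms.
Per-hop propagation t_prop = 41/300000000 = 0.000136667 ms.
Pipeline fill: first packet needs 2·t_tx to clear all hops; remaining 157 packets each add one t_tx.
Total = (2+158-1)·t_tx + 2·t_prop = 159·1.73333 + 2·0.000136667 = 276 ms.

276 ms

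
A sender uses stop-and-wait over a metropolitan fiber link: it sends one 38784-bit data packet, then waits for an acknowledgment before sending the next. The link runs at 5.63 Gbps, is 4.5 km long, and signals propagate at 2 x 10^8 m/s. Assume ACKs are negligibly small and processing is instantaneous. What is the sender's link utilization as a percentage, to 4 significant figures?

13.28 %

t_tx = L/R = 38784/5630000000 = 6.88881e-06 s.
t_prop = 4500/200000000 = 2.25e-05 s; RTT = 4.5e-05 s.
Cycle = t_tx + RTT = 5.18888e-05 s.
Utilization = t_tx / cycle = 6.88881e-06/5.18888e-05 = 13.28 %.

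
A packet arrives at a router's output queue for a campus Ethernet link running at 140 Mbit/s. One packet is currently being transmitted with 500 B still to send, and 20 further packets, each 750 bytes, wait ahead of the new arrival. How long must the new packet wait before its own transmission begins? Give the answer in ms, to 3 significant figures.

0.886 ms

Each queued packet: L/R = 6000/140000000 = 0.0428571 ms.
20 queued → 0.857143 ms.
Plus remaining 4000 bits of current packet: 0.0285714 ms.
Queuing delay = 0.886 ms.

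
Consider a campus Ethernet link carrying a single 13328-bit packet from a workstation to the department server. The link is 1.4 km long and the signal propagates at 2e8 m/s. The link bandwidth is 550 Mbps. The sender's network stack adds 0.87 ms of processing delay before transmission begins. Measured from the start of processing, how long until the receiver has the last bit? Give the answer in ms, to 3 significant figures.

0.901 ms

Transmission delay = L/R = 13328 / 550000000 = 0.0242327 ms.
Propagation delay = d/s = 1400 m / 200000000 m/s = 0.007 ms.
Plus processing delay 0.87 ms = 0.87 ms.
Total = 0.901 ms.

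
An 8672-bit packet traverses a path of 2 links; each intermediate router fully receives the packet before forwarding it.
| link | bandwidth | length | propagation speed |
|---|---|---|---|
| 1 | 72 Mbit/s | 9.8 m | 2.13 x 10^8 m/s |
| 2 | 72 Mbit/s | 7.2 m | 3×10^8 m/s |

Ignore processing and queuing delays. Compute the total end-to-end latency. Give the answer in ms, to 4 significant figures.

0.2410 ms

Transmission delay per hop = L/R = 8672/72000000 = 0.120444 ms; 2 hops → 0.240889 ms.
Propagation delays (d/s per hop): 4.60094e-05, 2.4e-05 ms; sum = 7.00094e-05 ms.
End-to-end = 0.2410 ms.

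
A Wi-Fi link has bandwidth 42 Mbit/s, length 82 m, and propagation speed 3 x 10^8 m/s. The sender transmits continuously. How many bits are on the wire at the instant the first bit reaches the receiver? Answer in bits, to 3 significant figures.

11.5 bits

Propagation delay = 82 / 300000000 = 2.73333e-07 s.
BDP = R × t_prop = 42000000 × 2.73333e-07 = 11.48 bits.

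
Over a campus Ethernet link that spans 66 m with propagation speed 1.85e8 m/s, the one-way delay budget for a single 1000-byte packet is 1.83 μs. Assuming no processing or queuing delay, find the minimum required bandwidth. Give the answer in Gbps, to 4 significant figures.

5.430 Gbps

L = 8000 bits.
Propagation delay = 66 / 185000000 = 0.356757 μs.
Transmission budget = 1.83 − 0.356757 = 1.47324 μs.
R ≥ L / t_tx = 8000 bits / 1.47324e-06 s = 5.430 Gbps.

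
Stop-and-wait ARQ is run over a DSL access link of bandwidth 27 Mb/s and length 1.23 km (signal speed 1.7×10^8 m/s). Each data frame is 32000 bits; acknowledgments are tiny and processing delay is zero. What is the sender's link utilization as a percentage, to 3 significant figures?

t_tx = L/R = 32000/27000000 = 0.00118519 s.
t_prop = 1230/170000000 = 7.23529e-06 s; RTT = 1.44706e-05 s.
Cycle = t_tx + RTT = 0.00119966 s.
Utilization = t_tx / cycle = 0.00118519/0.00119966 = 98.8 %.

98.8 %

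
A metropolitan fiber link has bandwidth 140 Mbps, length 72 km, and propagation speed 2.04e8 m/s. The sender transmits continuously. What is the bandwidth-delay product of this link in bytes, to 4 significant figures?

Propagation delay = 72000 / 204000000 = 0.000352941 s.
BDP = R × t_prop = 140000000 × 0.000352941 = 49411.8 bits.
In bytes: 49411.8/8 = 6176 bytes.

6176 bytes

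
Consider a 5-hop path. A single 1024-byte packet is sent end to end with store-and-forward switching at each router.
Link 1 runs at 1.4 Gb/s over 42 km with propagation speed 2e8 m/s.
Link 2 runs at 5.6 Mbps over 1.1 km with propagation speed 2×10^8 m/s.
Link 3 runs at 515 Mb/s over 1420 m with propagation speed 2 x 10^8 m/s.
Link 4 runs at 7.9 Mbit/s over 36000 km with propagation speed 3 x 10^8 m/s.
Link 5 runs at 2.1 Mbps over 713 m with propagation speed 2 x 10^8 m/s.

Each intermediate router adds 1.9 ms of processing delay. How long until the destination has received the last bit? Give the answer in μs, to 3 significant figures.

134000 μs

L = 1024 × 8 = 8192 bits.
Transmission delays (L/R per hop): 5.85143, 1462.86, 15.9068, 1036.96, 3900.95 μs; sum = 6422.53 μs.
Propagation delays (d/s per hop): 210, 5.5, 7.1, 120000, 3.565 μs; sum = 120226 μs.
Processing at 4 router(s): 4 × 1.9 ms = 7600 μs.
End-to-end = 134000 μs.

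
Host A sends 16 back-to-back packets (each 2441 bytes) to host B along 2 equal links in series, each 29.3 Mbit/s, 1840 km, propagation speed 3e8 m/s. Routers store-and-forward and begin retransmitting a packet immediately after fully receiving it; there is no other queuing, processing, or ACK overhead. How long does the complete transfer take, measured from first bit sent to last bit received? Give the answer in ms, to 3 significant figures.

23.6 ms

Per-hop transmission t_tx = L/R = 19528/29300000 = 0.666485 ms.
Per-hop propagation t_prop = 1840000/300000000 = 6.13333 ms.
Pipeline fill: first packet needs 2·t_tx to clear all hops; remaining 15 packets each add one t_tx.
Total = (2+16-1)·t_tx + 2·t_prop = 17·0.666485 + 2·6.13333 = 23.6 ms.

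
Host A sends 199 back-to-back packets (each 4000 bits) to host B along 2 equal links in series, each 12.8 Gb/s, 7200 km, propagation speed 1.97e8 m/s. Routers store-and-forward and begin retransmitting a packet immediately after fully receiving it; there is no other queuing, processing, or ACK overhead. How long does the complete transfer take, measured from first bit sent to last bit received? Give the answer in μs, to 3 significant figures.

Per-hop transmission t_tx = L/R = 4000/12800000000 = 0.3125 μs.
Per-hop propagation t_prop = 7200000/197000000 = 36548.2 μs.
Pipeline fill: first packet needs 2·t_tx to clear all hops; remaining 198 packets each add one t_tx.
Total = (2+199-1)·t_tx + 2·t_prop = 200·0.3125 + 2·36548.2 = 73200 μs.

73200 μs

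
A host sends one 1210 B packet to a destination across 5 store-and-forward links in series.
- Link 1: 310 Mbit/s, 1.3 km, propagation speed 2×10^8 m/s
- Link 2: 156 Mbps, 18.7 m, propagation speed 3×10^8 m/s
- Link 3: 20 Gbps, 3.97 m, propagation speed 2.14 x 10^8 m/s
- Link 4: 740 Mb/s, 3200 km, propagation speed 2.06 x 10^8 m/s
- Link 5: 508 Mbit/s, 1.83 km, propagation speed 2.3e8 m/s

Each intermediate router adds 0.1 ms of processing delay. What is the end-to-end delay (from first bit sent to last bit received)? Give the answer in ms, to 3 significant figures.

16.1 ms

L = 1210 × 8 = 9680 bits.
Transmission delays (L/R per hop): 0.0312258, 0.0620513, 0.000484, 0.0130811, 0.0190551 ms; sum = 0.125897 ms.
Propagation delays (d/s per hop): 0.0065, 6.23333e-05, 1.85514e-05, 15.534, 0.00795652 ms; sum = 15.5485 ms.
Processing at 4 router(s): 4 × 0.1 ms = 0.4 ms.
End-to-end = 16.1 ms.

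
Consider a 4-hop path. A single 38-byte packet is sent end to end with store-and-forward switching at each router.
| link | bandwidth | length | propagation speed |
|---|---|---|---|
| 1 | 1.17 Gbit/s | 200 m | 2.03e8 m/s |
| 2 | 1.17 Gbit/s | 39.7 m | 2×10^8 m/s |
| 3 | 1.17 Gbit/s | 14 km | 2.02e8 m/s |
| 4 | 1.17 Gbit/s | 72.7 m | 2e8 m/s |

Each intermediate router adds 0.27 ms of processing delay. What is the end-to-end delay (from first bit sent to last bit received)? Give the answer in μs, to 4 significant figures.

L = 38 × 8 = 304 bits.
Transmission delay per hop = L/R = 304/1170000000 = 0.259829 μs; 4 hops → 1.03932 μs.
Propagation delays (d/s per hop): 0.985222, 0.1985, 69.3069, 0.3635 μs; sum = 70.8542 μs.
Processing at 3 router(s): 3 × 0.27 ms = 810 μs.
End-to-end = 881.9 μs.

881.9 μs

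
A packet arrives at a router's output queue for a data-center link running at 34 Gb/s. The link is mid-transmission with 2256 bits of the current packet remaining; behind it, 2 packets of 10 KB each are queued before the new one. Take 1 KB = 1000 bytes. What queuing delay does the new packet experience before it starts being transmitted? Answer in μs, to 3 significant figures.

Each queued packet: L/R = 80000/34000000000 = 2.35294 μs.
2 queued → 4.70588 μs.
Plus remaining 2256 bits of current packet: 0.0663529 μs.
Queuing delay = 4.77 μs.

4.77 μs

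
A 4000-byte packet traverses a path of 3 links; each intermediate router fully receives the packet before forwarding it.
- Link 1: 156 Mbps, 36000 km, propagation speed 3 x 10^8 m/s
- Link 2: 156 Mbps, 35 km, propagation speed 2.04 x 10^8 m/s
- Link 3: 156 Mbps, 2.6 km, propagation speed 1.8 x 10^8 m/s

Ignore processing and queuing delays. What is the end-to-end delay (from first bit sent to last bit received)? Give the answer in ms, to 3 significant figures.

121 ms

L = 4000 × 8 = 32000 bits.
Transmission delay per hop = L/R = 32000/156000000 = 0.205128 ms; 3 hops → 0.615385 ms.
Propagation delays (d/s per hop): 120, 0.171569, 0.0144444 ms; sum = 120.186 ms.
End-to-end = 121 ms.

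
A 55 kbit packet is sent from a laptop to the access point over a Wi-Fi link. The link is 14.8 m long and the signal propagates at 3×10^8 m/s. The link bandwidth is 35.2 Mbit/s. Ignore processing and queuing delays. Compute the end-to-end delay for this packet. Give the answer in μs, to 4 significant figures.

L = 55000 bits.
Transmission delay = L/R = 55000 / 35200000 = 1562.5 μs.
Propagation delay = d/s = 14.8 m / 300000000 m/s = 0.0493333 μs.
Total = 1563 μs.

1563 μs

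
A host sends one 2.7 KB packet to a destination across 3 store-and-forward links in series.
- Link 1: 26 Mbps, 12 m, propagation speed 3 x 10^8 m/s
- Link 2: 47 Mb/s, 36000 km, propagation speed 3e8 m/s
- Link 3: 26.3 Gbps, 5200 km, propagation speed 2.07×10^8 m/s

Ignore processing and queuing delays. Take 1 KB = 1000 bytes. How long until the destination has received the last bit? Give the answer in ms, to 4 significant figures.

146.4 ms

L = 21600 bits.
Transmission delays (L/R per hop): 0.830769, 0.459574, 0.000821293 ms; sum = 1.29116 ms.
Propagation delays (d/s per hop): 4e-05, 120, 25.1208 ms; sum = 145.121 ms.
End-to-end = 146.4 ms.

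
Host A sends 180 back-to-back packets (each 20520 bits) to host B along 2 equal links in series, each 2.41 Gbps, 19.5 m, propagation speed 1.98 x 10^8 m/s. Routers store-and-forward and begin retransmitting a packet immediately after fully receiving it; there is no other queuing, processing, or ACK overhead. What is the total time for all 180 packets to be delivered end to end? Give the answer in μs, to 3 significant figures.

1540 μs

Per-hop transmission t_tx = L/R = 20520/2410000000 = 8.51452 μs.
Per-hop propagation t_prop = 19.5/198000000 = 0.0984848 μs.
Pipeline fill: first packet needs 2·t_tx to clear all hops; remaining 179 packets each add one t_tx.
Total = (2+180-1)·t_tx + 2·t_prop = 181·8.51452 + 2·0.0984848 = 1540 μs.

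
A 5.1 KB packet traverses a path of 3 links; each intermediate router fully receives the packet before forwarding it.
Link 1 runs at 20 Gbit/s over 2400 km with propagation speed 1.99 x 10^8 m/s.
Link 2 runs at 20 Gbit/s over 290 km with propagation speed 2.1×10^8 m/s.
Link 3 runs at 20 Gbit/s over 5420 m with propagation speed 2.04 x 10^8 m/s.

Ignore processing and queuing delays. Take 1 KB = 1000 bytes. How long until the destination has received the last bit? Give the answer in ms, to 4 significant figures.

L = 40800 bits.
Transmission delay per hop = L/R = 40800/20000000000 = 0.00204 ms; 3 hops → 0.00612 ms.
Propagation delays (d/s per hop): 12.0603, 1.38095, 0.0265686 ms; sum = 13.4678 ms.
End-to-end = 13.47 ms.

13.47 ms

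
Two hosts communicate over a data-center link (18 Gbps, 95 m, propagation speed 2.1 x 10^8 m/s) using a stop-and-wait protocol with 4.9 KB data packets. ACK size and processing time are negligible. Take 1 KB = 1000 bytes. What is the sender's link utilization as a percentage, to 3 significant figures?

70.6 %

t_tx = L/R = 39200/18000000000 = 2.17778e-06 s.
t_prop = 95/210000000 = 4.52381e-07 s; RTT = 9.04762e-07 s.
Cycle = t_tx + RTT = 3.08254e-06 s.
Utilization = t_tx / cycle = 2.17778e-06/3.08254e-06 = 70.6 %.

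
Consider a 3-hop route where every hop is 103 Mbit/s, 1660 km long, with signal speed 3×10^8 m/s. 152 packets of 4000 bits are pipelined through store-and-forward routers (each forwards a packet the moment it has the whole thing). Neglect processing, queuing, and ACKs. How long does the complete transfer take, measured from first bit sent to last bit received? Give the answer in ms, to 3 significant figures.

22.6 ms

Per-hop transmission t_tx = L/R = 4000/103000000 = 0.038835 ms.
Per-hop propagation t_prop = 1660000/300000000 = 5.53333 ms.
Pipeline fill: first packet needs 3·t_tx to clear all hops; remaining 151 packets each add one t_tx.
Total = (3+152-1)·t_tx + 3·t_prop = 154·0.038835 + 3·5.53333 = 22.6 ms.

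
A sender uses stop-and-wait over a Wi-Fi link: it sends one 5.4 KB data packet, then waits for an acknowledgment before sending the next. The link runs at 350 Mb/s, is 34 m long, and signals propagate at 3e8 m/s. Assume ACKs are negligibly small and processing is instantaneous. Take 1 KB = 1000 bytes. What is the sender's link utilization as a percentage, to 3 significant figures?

99.8 %

t_tx = L/R = 43200/350000000 = 0.000123429 s.
t_prop = 34/300000000 = 1.13333e-07 s; RTT = 2.26667e-07 s.
Cycle = t_tx + RTT = 0.000123655 s.
Utilization = t_tx / cycle = 0.000123429/0.000123655 = 99.8 %.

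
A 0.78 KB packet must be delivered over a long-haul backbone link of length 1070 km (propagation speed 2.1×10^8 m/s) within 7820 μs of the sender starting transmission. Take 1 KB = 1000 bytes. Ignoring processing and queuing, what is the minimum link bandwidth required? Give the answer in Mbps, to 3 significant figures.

2.29 Mbps

L = 6240 bits.
Propagation delay = 1070000 / 210000000 = 5095.24 μs.
Transmission budget = 7820 − 5095.24 = 2724.76 μs.
R ≥ L / t_tx = 6240 bits / 0.00272476 s = 2.29 Mbps.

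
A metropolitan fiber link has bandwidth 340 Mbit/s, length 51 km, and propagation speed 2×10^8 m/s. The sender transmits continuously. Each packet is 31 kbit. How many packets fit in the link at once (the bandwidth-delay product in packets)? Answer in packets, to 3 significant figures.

Propagation delay = 51000 / 200000000 = 0.000255 s.
BDP = R × t_prop = 340000000 × 0.000255 = 86700 bits.
In packets of 31000 bits: 2.80 packets.

2.80 packets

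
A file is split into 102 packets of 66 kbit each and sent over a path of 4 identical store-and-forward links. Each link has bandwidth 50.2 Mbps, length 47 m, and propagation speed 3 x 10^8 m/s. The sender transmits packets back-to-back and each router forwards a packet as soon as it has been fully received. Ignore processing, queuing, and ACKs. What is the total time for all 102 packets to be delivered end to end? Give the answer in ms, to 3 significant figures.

Per-hop transmission t_tx = L/R = 66000/50200000 = 1.31474 ms.
Per-hop propagation t_prop = 47/300000000 = 0.000156667 ms.
Pipeline fill: first packet needs 4·t_tx to clear all hops; remaining 101 packets each add one t_tx.
Total = (4+102-1)·t_tx + 4·t_prop = 105·1.31474 + 4·0.000156667 = 138 ms.

138 ms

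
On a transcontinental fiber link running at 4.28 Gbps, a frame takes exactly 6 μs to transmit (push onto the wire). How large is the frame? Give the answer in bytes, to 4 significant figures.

3210 bytes

L = R × t_tx = 4.28e+09 b/s × 6e-06 s = 25680 bits.
In bytes: 25680 / 8 = 3210 bytes.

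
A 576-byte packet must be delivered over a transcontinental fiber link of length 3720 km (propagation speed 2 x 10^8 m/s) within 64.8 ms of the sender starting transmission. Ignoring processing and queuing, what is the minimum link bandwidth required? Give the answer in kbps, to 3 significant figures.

L = 4608 bits.
Propagation delay = 3720000 / 200000000 = 18.6 ms.
Transmission budget = 64.8 − 18.6 = 46.2 ms.
R ≥ L / t_tx = 4608 bits / 0.0462 s = 99.7 kbps.

99.7 kbps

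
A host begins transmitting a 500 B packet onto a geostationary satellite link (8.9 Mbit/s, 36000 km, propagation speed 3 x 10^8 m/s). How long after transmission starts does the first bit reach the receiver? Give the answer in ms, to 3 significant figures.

First bit experiences only propagation delay: d/s = 36000000/300000000 = 120 ms.

120 ms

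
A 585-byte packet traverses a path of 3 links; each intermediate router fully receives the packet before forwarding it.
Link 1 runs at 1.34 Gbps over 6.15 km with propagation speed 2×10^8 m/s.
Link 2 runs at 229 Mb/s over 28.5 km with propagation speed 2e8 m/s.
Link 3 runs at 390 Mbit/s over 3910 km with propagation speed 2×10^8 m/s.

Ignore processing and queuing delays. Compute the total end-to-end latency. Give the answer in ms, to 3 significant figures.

L = 585 × 8 = 4680 bits.
Transmission delays (L/R per hop): 0.00349254, 0.0204367, 0.012 ms; sum = 0.0359292 ms.
Propagation delays (d/s per hop): 0.03075, 0.1425, 19.55 ms; sum = 19.7233 ms.
End-to-end = 19.8 ms.

19.8 ms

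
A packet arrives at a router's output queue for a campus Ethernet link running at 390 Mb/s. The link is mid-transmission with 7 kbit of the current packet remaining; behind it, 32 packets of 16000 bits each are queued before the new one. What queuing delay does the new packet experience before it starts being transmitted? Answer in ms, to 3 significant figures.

1.33 ms

Each queued packet: L/R = 16000/390000000 = 0.0410256 ms.
32 queued → 1.31282 ms.
Plus remaining 7000 bits of current packet: 0.0179487 ms.
Queuing delay = 1.33 ms.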